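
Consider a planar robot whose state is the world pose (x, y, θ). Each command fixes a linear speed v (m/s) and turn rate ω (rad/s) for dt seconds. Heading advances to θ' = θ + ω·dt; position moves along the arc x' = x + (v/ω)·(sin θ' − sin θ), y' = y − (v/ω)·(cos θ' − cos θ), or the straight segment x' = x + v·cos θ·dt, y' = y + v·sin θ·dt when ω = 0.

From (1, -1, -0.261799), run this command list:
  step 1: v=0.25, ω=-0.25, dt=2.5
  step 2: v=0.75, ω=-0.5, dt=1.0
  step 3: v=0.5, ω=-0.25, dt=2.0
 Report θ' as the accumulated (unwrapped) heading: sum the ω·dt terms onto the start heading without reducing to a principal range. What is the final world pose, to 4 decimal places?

(1.7631, -2.9949, -1.8868)

step 1: θ'=-0.8868 (R=-1.0000) → pose (1.5162, -1.3340, -0.8868)
step 2: θ'=-1.3868 (R=-1.5000) → pose (1.8283, -2.0074, -1.3868)
step 3: θ'=-1.8868 (R=-2.0000) → pose (1.7631, -2.9949, -1.8868)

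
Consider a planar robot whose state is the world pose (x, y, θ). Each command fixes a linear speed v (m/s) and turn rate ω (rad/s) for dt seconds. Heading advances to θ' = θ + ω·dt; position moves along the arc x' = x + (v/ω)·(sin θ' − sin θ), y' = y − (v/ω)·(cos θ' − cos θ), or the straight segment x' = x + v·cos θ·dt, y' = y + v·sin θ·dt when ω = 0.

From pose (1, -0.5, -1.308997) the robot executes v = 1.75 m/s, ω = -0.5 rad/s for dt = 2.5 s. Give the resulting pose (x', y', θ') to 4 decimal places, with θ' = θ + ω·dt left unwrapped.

θ' = -1.3090 + -0.5·2.5 = -2.5590
R = v/ω = 1.75/-0.5 = -3.5000
x' = 1 + -3.5000·(sin -2.5590 − sin -1.3090) = -0.4551
y' = -0.5 − -3.5000·(cos -2.5590 − cos -1.3090) = -4.3285

(-0.4551, -4.3285, -2.5590)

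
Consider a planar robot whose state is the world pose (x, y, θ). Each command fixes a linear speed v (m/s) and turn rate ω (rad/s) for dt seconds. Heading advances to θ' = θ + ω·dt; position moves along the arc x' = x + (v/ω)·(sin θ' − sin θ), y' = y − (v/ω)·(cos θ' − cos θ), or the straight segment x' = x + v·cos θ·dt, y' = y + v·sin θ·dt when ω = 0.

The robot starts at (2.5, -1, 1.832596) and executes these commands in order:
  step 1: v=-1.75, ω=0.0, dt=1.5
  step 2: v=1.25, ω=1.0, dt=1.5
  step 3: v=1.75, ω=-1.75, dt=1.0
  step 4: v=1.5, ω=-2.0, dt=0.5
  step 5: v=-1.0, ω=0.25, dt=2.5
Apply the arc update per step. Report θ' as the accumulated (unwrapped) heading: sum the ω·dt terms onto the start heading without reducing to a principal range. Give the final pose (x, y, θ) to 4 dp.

step 1: θ'=1.8326 (straight) → pose (3.1794, -3.5356, 1.8326)
step 2: θ'=3.3326 (R=1.2500) → pose (1.7347, -2.6318, 3.3326)
step 3: θ'=1.5826 (R=-1.0000) → pose (0.5449, -1.6618, 1.5826)
step 4: θ'=0.5826 (R=-0.7500) → pose (0.8822, -1.0267, 0.5826)
step 5: θ'=1.2076 (R=-4.0000) → pose (-0.6561, -2.9457, 1.2076)

(-0.6561, -2.9457, 1.2076)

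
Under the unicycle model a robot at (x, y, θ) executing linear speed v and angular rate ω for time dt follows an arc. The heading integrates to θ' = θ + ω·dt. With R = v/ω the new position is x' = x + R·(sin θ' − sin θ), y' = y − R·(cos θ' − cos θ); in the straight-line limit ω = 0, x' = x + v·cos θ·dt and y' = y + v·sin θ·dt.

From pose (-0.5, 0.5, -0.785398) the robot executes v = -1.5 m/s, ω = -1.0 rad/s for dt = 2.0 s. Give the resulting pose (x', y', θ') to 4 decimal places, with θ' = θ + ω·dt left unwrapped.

(0.0376, 2.9665, -2.7854)

θ' = -0.7854 + -1.0·2.0 = -2.7854
R = v/ω = -1.5/-1.0 = 1.5000
x' = -0.5 + 1.5000·(sin -2.7854 − sin -0.7854) = 0.0376
y' = 0.5 − 1.5000·(cos -2.7854 − cos -0.7854) = 2.9665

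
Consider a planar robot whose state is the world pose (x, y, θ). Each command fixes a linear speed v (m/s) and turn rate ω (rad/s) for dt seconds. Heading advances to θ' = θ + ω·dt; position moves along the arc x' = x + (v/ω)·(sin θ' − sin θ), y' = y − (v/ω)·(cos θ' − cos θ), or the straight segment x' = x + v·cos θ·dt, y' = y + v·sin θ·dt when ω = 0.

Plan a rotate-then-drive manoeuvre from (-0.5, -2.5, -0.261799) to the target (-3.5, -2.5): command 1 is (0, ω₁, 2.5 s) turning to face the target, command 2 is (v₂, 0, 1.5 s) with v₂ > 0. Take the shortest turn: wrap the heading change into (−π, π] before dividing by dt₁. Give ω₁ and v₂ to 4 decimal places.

ω₁ = -1.1519, v₂ = 2.0000

heading to target = atan2(-2.5−-2.5, -3.5−-0.5) = 3.1416
Δθ = wrap(3.1416 − -0.2618) = -2.8798; ω₁ = Δθ/dt₁ = -1.1519
distance = √((-3.5−-0.5)² + (-2.5−-2.5)²) = 3.0000; v₂ = distance/dt₂ = 2.0000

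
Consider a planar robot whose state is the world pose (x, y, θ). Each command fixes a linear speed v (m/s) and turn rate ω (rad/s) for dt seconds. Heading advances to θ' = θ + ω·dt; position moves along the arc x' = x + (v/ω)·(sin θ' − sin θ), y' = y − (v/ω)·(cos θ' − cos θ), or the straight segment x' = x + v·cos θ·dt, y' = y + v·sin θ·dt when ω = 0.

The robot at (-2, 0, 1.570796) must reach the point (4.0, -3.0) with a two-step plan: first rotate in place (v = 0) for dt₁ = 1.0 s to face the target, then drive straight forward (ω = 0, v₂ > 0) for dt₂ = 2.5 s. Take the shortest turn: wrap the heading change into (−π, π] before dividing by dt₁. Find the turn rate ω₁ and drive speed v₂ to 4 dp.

ω₁ = -2.0344, v₂ = 2.6833

heading to target = atan2(-3−0, 4−-2) = -0.4636
Δθ = wrap(-0.4636 − 1.5708) = -2.0344; ω₁ = Δθ/dt₁ = -2.0344
distance = √((4−-2)² + (-3−0)²) = 6.7082; v₂ = distance/dt₂ = 2.6833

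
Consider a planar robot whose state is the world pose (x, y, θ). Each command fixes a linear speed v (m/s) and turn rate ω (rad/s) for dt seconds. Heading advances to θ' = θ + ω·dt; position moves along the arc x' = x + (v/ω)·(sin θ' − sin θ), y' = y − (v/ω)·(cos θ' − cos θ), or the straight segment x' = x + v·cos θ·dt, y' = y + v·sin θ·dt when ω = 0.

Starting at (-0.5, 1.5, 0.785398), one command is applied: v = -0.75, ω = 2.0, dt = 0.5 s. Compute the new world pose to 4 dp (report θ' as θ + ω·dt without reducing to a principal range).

(-0.6012, 1.1550, 1.7854)

θ' = 0.7854 + 2.0·0.5 = 1.7854
R = v/ω = -0.75/2.0 = -0.3750
x' = -0.5 + -0.3750·(sin 1.7854 − sin 0.7854) = -0.6012
y' = 1.5 − -0.3750·(cos 1.7854 − cos 0.7854) = 1.1550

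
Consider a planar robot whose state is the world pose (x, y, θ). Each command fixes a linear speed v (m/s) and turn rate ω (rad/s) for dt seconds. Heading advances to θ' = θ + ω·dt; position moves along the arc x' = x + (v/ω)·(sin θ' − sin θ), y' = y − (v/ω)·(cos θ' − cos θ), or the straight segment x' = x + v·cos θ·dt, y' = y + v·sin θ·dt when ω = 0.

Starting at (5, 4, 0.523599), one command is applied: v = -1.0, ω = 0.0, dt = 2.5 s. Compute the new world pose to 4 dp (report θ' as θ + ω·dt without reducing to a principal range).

(2.8349, 2.7500, 0.5236)

θ' = 0.5236 + 0.0·2.5 = 0.5236
ω = 0 → straight: x' = 5 + -1.0·cos(0.5236)·2.5 = 2.8349
y' = 4 + -1.0·sin(0.5236)·2.5 = 2.7500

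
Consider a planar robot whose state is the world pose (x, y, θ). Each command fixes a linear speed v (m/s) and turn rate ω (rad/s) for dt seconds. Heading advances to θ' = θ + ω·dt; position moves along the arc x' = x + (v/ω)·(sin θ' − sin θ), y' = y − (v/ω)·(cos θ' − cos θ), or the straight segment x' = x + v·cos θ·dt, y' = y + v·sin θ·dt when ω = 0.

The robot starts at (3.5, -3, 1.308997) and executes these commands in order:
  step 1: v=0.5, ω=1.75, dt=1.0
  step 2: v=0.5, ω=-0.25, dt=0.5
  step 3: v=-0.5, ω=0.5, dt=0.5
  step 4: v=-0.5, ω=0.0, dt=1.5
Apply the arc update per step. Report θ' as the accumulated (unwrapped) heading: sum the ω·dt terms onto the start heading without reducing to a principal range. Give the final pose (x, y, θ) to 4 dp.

step 1: θ'=3.0590 (R=0.2857) → pose (3.2476, -2.6413, 3.0590)
step 2: θ'=2.9340 (R=-2.0000) → pose (3.0004, -2.6052, 2.9340)
step 3: θ'=3.1840 (R=-1.0000) → pose (3.2489, -2.6258, 3.1840)
step 4: θ'=3.1840 (straight) → pose (3.9982, -2.5940, 3.1840)

(3.9982, -2.5940, 3.1840)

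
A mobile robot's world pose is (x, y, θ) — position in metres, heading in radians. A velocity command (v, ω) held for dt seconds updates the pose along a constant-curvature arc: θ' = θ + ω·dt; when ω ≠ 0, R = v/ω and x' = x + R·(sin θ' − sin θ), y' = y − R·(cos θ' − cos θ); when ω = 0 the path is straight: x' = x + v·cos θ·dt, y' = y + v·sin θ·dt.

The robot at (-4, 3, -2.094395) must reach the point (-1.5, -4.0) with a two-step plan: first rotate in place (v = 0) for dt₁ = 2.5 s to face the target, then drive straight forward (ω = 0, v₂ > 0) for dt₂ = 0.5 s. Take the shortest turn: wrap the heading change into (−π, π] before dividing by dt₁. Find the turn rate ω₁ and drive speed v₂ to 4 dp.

ω₁ = 0.3466, v₂ = 14.8661

heading to target = atan2(-4−3, -1.5−-4) = -1.2278
Δθ = wrap(-1.2278 − -2.0944) = 0.8666; ω₁ = Δθ/dt₁ = 0.3466
distance = √((-1.5−-4)² + (-4−3)²) = 7.4330; v₂ = distance/dt₂ = 14.8661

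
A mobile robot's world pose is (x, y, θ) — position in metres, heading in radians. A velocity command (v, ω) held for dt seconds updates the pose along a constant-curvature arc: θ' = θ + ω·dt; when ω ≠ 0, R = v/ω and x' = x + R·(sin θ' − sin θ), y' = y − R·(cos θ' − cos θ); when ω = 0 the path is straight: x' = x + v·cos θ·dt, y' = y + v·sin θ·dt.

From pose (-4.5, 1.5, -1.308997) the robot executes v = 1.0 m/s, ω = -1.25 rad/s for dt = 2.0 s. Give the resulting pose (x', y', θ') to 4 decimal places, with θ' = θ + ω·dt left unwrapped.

θ' = -1.3090 + -1.25·2.0 = -3.8090
R = v/ω = 1.0/-1.25 = -0.8000
x' = -4.5 + -0.8000·(sin -3.8090 − sin -1.3090) = -5.7679
y' = 1.5 − -0.8000·(cos -3.8090 − cos -1.3090) = 0.6646

(-5.7679, 0.6646, -3.8090)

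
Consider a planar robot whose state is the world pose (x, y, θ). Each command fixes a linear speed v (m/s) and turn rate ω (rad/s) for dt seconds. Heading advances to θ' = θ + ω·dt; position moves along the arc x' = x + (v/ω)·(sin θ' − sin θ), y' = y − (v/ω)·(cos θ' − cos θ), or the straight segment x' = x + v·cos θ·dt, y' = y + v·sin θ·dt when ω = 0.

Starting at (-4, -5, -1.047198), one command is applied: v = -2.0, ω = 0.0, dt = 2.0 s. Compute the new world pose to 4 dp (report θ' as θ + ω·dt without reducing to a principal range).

(-6.0000, -1.5359, -1.0472)

θ' = -1.0472 + 0.0·2.0 = -1.0472
ω = 0 → straight: x' = -4 + -2.0·cos(-1.0472)·2.0 = -6.0000
y' = -5 + -2.0·sin(-1.0472)·2.0 = -1.5359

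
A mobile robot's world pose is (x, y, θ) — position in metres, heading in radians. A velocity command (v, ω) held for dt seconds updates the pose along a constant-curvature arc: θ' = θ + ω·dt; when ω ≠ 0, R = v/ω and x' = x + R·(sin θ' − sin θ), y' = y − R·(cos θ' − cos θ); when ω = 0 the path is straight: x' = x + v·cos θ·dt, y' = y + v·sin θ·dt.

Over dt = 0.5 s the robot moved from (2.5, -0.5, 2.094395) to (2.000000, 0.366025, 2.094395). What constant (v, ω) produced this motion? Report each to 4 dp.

v = 2.0000, ω = 0.0000

Δθ = 2.094395 − 2.094395 = 0.000000
ω = Δθ/dt = 0.000000/0.5 = 0.0000
ω = 0 → v = (Δx·cos θ + Δy·sin θ)/dt = 2.0000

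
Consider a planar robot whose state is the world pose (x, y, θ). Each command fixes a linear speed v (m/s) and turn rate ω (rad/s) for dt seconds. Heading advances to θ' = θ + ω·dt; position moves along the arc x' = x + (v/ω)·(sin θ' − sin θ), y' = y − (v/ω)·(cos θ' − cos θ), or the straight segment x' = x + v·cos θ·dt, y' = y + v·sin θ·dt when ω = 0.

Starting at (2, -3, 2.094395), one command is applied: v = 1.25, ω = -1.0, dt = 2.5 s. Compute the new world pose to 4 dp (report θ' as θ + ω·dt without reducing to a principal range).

(3.5758, -1.2264, -0.4056)

θ' = 2.0944 + -1.0·2.5 = -0.4056
R = v/ω = 1.25/-1.0 = -1.2500
x' = 2 + -1.2500·(sin -0.4056 − sin 2.0944) = 3.5758
y' = -3 − -1.2500·(cos -0.4056 − cos 2.0944) = -1.2264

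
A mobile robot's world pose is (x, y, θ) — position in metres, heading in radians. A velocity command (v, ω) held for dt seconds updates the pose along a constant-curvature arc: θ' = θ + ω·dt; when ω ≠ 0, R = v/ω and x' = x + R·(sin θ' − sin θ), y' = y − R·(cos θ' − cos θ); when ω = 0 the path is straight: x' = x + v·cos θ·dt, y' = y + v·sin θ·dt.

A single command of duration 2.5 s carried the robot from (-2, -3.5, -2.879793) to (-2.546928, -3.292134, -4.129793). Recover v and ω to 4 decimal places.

v = 0.2500, ω = -0.5000

Δθ = -4.129793 − -2.879793 = -1.250000
ω = Δθ/dt = -1.250000/2.5 = -0.5000
R = Δx/(sin θ' − sin θ) = -0.5000
v = R·ω = -0.5000·-0.5000 = 0.2500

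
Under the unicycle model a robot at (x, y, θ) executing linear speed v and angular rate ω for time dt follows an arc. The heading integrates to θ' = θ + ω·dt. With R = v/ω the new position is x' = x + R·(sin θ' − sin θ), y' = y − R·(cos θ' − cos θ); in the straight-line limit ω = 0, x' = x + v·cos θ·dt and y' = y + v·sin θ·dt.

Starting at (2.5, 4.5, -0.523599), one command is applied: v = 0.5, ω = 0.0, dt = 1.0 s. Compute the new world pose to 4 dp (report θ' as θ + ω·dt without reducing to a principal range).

θ' = -0.5236 + 0.0·1.0 = -0.5236
ω = 0 → straight: x' = 2.5 + 0.5·cos(-0.5236)·1.0 = 2.9330
y' = 4.5 + 0.5·sin(-0.5236)·1.0 = 4.2500

(2.9330, 4.2500, -0.5236)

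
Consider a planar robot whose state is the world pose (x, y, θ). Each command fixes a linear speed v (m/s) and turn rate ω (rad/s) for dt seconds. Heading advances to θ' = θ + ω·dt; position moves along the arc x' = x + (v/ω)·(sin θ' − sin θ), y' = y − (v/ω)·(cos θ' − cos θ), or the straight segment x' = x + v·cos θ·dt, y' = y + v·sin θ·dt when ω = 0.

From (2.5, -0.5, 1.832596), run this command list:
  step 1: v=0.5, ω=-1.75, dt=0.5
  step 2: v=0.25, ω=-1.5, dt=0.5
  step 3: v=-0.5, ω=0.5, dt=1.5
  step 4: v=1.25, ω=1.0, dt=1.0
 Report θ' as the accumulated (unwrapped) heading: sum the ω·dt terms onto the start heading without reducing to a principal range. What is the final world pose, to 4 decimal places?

step 1: θ'=0.9576 (R=-0.2857) → pose (2.5423, -0.2616, 0.9576)
step 2: θ'=0.2076 (R=-0.1667) → pose (2.6443, -0.1945, 0.2076)
step 3: θ'=0.9576 (R=-1.0000) → pose (2.0326, -0.5975, 0.9576)
step 4: θ'=1.9576 (R=1.2500) → pose (2.1680, 0.5934, 1.9576)

(2.1680, 0.5934, 1.9576)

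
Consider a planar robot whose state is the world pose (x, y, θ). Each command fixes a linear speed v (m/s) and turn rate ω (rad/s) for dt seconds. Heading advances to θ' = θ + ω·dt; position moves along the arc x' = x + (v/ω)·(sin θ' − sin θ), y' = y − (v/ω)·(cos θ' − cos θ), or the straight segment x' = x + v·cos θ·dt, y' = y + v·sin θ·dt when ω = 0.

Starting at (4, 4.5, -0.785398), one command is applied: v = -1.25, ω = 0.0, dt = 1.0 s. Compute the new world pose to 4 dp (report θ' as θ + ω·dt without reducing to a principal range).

θ' = -0.7854 + 0.0·1.0 = -0.7854
ω = 0 → straight: x' = 4 + -1.25·cos(-0.7854)·1.0 = 3.1161
y' = 4.5 + -1.25·sin(-0.7854)·1.0 = 5.3839

(3.1161, 5.3839, -0.7854)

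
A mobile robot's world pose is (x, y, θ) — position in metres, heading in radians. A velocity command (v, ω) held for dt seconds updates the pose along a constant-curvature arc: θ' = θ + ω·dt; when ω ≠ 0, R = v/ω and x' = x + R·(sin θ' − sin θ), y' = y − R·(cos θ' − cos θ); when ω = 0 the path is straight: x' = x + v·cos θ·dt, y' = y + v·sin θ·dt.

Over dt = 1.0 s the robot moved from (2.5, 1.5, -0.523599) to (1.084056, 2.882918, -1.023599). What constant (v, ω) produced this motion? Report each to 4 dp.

Δθ = -1.023599 − -0.523599 = -0.500000
ω = Δθ/dt = -0.500000/1.0 = -0.5000
R = Δx/(sin θ' − sin θ) = 4.0000
v = R·ω = 4.0000·-0.5000 = -2.0000

v = -2.0000, ω = -0.5000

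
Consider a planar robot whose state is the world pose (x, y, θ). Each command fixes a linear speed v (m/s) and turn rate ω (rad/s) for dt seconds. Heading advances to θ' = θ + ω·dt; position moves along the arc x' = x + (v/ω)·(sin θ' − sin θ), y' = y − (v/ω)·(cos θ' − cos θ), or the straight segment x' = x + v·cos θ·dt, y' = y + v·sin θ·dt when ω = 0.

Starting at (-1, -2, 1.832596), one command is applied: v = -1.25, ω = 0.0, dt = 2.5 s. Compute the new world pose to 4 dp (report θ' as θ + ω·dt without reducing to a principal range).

θ' = 1.8326 + 0.0·2.5 = 1.8326
ω = 0 → straight: x' = -1 + -1.25·cos(1.8326)·2.5 = -0.1912
y' = -2 + -1.25·sin(1.8326)·2.5 = -5.0185

(-0.1912, -5.0185, 1.8326)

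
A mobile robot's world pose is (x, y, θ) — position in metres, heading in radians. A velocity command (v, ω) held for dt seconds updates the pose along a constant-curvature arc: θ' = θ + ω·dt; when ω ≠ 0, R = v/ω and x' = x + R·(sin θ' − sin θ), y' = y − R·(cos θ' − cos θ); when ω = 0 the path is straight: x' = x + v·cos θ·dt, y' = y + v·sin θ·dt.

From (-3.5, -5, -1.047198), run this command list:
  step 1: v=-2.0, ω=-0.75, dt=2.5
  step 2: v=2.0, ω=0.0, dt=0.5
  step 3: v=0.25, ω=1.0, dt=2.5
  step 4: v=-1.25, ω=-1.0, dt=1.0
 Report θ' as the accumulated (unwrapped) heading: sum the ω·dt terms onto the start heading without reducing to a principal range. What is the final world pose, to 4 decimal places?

(-3.5190, -0.7984, -1.4222)

step 1: θ'=-2.9222 (R=2.6667) → pose (-1.7710, -1.0639, -2.9222)
step 2: θ'=-2.9222 (straight) → pose (-2.7470, -1.2816, -2.9222)
step 3: θ'=-0.4222 (R=0.2500) → pose (-2.7950, -1.7536, -0.4222)
step 4: θ'=-1.4222 (R=1.2500) → pose (-3.5190, -0.7984, -1.4222)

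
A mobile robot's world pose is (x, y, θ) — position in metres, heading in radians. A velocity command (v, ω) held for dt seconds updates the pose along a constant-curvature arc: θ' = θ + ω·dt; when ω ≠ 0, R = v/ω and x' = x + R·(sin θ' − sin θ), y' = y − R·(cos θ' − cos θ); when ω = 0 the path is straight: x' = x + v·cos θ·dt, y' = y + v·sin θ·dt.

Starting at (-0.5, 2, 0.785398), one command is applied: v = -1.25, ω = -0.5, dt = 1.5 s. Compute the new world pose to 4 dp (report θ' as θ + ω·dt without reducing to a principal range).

(-2.1793, 1.2693, 0.0354)

θ' = 0.7854 + -0.5·1.5 = 0.0354
R = v/ω = -1.25/-0.5 = 2.5000
x' = -0.5 + 2.5000·(sin 0.0354 − sin 0.7854) = -2.1793
y' = 2 − 2.5000·(cos 0.0354 − cos 0.7854) = 1.2693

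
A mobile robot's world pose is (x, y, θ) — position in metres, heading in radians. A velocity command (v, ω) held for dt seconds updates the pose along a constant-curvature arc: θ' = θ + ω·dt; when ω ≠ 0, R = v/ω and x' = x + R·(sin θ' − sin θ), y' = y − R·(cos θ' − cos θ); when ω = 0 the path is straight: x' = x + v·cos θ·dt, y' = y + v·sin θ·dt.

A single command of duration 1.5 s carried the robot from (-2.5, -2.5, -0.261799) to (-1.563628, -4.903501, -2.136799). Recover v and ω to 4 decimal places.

Δθ = -2.136799 − -0.261799 = -1.875000
ω = Δθ/dt = -1.875000/1.5 = -1.2500
R = −Δy/(cos θ' − cos θ) = -1.6000
v = R·ω = -1.6000·-1.2500 = 2.0000

v = 2.0000, ω = -1.2500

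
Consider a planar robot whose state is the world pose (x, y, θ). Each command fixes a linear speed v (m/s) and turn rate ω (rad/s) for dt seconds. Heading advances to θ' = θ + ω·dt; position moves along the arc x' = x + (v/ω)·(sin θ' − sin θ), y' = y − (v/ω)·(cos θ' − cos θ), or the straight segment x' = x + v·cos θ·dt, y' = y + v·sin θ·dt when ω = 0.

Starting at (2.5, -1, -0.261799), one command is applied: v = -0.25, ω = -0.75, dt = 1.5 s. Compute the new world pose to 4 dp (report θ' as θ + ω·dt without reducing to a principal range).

(2.2586, -0.7390, -1.3868)

θ' = -0.2618 + -0.75·1.5 = -1.3868
R = v/ω = -0.25/-0.75 = 0.3333
x' = 2.5 + 0.3333·(sin -1.3868 − sin -0.2618) = 2.2586
y' = -1 − 0.3333·(cos -1.3868 − cos -0.2618) = -0.7390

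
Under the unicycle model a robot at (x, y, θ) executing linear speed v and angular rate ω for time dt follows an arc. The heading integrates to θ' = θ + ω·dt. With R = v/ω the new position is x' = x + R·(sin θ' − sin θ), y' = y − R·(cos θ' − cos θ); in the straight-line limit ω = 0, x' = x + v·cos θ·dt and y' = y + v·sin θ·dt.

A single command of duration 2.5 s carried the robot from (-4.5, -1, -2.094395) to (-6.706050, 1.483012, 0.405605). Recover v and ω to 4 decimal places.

Δθ = 0.405605 − -2.094395 = 2.500000
ω = Δθ/dt = 2.500000/2.5 = 1.0000
R = −Δy/(cos θ' − cos θ) = -1.7500
v = R·ω = -1.7500·1.0000 = -1.7500

v = -1.7500, ω = 1.0000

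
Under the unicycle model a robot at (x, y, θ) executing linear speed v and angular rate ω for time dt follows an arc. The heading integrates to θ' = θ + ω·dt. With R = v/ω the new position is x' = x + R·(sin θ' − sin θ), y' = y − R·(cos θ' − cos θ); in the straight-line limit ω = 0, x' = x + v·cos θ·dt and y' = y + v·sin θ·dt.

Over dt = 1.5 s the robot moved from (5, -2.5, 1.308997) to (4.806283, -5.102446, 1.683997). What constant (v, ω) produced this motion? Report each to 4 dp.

Δθ = 1.683997 − 1.308997 = 0.375000
ω = Δθ/dt = 0.375000/1.5 = 0.2500
R = −Δy/(cos θ' − cos θ) = -7.0000
v = R·ω = -7.0000·0.2500 = -1.7500

v = -1.7500, ω = 0.2500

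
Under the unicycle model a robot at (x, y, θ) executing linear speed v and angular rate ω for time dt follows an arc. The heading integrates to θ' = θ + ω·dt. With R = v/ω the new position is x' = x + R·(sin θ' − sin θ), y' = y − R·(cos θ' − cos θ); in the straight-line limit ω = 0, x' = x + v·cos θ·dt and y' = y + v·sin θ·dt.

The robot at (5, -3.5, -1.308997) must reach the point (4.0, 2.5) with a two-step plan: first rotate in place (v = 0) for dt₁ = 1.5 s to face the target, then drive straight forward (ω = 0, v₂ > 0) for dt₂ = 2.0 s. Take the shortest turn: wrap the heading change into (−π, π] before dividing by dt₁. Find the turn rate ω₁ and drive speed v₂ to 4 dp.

ω₁ = 2.0300, v₂ = 3.0414

heading to target = atan2(2.5−-3.5, 4−5) = 1.7359
Δθ = wrap(1.7359 − -1.3090) = 3.0449; ω₁ = Δθ/dt₁ = 2.0300
distance = √((4−5)² + (2.5−-3.5)²) = 6.0828; v₂ = distance/dt₂ = 3.0414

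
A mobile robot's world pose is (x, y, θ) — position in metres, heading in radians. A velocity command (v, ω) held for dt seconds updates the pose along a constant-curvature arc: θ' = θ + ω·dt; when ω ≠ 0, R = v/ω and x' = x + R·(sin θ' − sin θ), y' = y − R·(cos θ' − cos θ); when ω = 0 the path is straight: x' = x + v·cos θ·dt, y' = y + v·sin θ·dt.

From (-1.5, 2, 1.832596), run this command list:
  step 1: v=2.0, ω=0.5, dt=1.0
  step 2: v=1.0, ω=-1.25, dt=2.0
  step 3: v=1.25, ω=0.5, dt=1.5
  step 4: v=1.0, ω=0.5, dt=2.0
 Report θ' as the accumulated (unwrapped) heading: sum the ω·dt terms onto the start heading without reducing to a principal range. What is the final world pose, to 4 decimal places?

step 1: θ'=2.3326 (R=4.0000) → pose (-2.4693, 3.7256, 2.3326)
step 2: θ'=-0.1674 (R=-0.8000) → pose (-1.7571, 5.0666, -0.1674)
step 3: θ'=0.5826 (R=2.5000) → pose (0.0349, 5.4441, 0.5826)
step 4: θ'=1.5826 (R=2.0000) → pose (0.9344, 7.1378, 1.5826)

(0.9344, 7.1378, 1.5826)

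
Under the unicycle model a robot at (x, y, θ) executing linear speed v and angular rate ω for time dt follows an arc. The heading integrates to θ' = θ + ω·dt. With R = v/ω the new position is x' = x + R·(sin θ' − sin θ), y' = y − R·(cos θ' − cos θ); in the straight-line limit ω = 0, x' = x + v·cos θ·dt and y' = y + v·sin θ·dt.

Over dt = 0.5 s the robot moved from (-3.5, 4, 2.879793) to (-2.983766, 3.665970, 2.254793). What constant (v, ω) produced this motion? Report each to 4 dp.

v = -1.2500, ω = -1.2500

Δθ = 2.254793 − 2.879793 = -0.625000
ω = Δθ/dt = -0.625000/0.5 = -1.2500
R = Δx/(sin θ' − sin θ) = 1.0000
v = R·ω = 1.0000·-1.2500 = -1.2500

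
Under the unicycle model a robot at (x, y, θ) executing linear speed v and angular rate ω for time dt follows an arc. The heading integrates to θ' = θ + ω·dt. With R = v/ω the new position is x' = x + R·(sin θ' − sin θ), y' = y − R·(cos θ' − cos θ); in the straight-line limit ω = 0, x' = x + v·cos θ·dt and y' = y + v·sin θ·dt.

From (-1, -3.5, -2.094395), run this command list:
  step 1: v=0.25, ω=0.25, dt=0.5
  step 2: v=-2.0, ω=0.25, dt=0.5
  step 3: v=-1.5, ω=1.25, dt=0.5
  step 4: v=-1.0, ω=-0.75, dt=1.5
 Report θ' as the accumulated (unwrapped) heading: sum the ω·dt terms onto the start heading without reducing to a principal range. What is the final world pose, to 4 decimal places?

(-0.4567, -0.5406, -2.3444)

step 1: θ'=-1.9694 (R=1.0000) → pose (-1.0556, -3.6119, -1.9694)
step 2: θ'=-1.8444 (R=-8.0000) → pose (-0.7260, -2.6684, -1.8444)
step 3: θ'=-1.2194 (R=-1.2000) → pose (-0.7547, -1.9311, -1.2194)
step 4: θ'=-2.3444 (R=1.3333) → pose (-0.4567, -0.5406, -2.3444)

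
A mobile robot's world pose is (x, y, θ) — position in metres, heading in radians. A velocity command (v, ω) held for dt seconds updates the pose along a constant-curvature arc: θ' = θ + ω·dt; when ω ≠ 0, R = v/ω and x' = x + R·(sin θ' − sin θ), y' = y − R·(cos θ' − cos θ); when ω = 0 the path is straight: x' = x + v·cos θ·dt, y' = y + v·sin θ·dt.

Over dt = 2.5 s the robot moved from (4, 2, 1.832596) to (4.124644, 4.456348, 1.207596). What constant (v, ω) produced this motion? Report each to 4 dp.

v = 1.0000, ω = -0.2500

Δθ = 1.207596 − 1.832596 = -0.625000
ω = Δθ/dt = -0.625000/2.5 = -0.2500
R = −Δy/(cos θ' − cos θ) = -4.0000
v = R·ω = -4.0000·-0.2500 = 1.0000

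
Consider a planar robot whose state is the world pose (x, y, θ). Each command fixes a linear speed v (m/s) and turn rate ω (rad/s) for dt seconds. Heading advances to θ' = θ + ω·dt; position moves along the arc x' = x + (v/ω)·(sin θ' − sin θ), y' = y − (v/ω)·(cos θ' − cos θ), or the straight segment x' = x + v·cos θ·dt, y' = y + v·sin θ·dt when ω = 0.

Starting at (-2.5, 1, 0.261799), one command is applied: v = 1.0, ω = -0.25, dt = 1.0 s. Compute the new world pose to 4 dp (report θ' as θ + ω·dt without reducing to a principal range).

θ' = 0.2618 + -0.25·1.0 = 0.0118
R = v/ω = 1.0/-0.25 = -4.0000
x' = -2.5 + -4.0000·(sin 0.0118 − sin 0.2618) = -1.5119
y' = 1 − -4.0000·(cos 0.0118 − cos 0.2618) = 1.1360

(-1.5119, 1.1360, 0.0118)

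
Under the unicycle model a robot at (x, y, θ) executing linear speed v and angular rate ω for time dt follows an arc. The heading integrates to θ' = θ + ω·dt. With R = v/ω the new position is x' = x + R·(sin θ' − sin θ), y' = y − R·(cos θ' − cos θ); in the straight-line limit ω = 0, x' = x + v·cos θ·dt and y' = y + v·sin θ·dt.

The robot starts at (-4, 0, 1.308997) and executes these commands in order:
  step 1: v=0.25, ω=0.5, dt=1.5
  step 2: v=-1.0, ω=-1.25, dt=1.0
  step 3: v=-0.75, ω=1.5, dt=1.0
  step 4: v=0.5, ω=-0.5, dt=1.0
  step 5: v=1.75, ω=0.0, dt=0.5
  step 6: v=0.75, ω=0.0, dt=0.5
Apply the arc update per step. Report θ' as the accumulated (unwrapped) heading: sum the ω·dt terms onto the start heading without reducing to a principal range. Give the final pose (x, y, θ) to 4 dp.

(-4.7041, 0.4066, 1.8090)

step 1: θ'=2.0590 (R=0.5000) → pose (-4.0414, 0.3639, 2.0590)
step 2: θ'=0.8090 (R=0.8000) → pose (-4.1690, -0.5635, 0.8090)
step 3: θ'=2.3090 (R=-0.5000) → pose (-4.1771, -1.2451, 2.3090)
step 4: θ'=1.8090 (R=-1.0000) → pose (-4.4092, -0.8081, 1.8090)
step 5: θ'=1.8090 (straight) → pose (-4.6156, 0.0422, 1.8090)
step 6: θ'=1.8090 (straight) → pose (-4.7041, 0.4066, 1.8090)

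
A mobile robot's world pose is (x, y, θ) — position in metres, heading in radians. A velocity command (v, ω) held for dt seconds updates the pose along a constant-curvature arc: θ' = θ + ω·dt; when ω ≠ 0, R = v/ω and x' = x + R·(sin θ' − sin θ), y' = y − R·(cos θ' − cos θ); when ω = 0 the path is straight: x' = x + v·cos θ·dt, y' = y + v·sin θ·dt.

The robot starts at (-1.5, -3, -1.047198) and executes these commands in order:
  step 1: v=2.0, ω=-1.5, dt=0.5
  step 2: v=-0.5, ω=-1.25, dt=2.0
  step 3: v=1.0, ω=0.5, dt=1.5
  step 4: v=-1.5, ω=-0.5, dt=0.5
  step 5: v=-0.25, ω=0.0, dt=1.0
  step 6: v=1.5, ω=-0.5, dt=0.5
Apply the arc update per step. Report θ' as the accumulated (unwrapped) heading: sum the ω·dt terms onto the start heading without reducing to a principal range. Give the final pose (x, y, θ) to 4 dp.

step 1: θ'=-1.7972 (R=-1.3333) → pose (-1.3554, -3.9660, -1.7972)
step 2: θ'=-4.2972 (R=0.4000) → pose (-0.5996, -3.8944, -4.2972)
step 3: θ'=-3.5472 (R=2.0000) → pose (-1.6405, -2.8634, -3.5472)
step 4: θ'=-3.7972 (R=3.0000) → pose (-0.9953, -3.2420, -3.7972)
step 5: θ'=-3.7972 (straight) → pose (-0.7972, -3.3944, -3.7972)
step 6: θ'=-4.0472 (R=-3.0000) → pose (-1.3286, -2.8680, -4.0472)

(-1.3286, -2.8680, -4.0472)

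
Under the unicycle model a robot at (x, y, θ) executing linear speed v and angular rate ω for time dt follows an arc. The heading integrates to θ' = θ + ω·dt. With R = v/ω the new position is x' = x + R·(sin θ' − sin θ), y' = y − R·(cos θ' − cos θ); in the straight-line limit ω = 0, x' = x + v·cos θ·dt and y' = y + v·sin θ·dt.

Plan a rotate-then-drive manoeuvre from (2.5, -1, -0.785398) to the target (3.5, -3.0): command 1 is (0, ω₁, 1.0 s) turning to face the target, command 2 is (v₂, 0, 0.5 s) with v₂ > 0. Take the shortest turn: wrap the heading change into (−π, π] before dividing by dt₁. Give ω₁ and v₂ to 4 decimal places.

ω₁ = -0.3218, v₂ = 4.4721

heading to target = atan2(-3−-1, 3.5−2.5) = -1.1071
Δθ = wrap(-1.1071 − -0.7854) = -0.3218; ω₁ = Δθ/dt₁ = -0.3218
distance = √((3.5−2.5)² + (-3−-1)²) = 2.2361; v₂ = distance/dt₂ = 4.4721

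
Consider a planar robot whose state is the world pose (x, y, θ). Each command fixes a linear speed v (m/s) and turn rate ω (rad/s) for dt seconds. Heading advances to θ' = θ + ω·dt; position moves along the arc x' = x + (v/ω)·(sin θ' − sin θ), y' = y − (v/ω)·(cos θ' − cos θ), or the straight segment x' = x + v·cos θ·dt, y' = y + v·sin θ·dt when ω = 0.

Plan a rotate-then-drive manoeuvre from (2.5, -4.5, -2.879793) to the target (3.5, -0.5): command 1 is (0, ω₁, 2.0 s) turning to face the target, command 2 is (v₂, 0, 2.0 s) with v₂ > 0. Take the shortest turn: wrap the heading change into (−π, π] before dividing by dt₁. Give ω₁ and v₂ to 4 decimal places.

heading to target = atan2(-0.5−-4.5, 3.5−2.5) = 1.3258
Δθ = wrap(1.3258 − -2.8798) = -2.0776; ω₁ = Δθ/dt₁ = -1.0388
distance = √((3.5−2.5)² + (-0.5−-4.5)²) = 4.1231; v₂ = distance/dt₂ = 2.0616

ω₁ = -1.0388, v₂ = 2.0616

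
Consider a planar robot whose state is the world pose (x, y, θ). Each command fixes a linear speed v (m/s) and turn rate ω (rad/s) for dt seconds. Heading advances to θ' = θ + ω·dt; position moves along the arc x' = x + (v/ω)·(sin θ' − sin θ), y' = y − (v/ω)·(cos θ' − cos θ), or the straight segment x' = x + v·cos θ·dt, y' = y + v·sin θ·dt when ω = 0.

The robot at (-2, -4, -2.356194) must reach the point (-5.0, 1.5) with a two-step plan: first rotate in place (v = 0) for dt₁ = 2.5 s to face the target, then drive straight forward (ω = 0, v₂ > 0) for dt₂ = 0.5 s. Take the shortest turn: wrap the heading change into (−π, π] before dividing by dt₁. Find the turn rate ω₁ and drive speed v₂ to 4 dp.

ω₁ = -0.7427, v₂ = 12.5300

heading to target = atan2(1.5−-4, -5−-2) = 2.0701
Δθ = wrap(2.0701 − -2.3562) = -1.8568; ω₁ = Δθ/dt₁ = -0.7427
distance = √((-5−-2)² + (1.5−-4)²) = 6.2650; v₂ = distance/dt₂ = 12.5300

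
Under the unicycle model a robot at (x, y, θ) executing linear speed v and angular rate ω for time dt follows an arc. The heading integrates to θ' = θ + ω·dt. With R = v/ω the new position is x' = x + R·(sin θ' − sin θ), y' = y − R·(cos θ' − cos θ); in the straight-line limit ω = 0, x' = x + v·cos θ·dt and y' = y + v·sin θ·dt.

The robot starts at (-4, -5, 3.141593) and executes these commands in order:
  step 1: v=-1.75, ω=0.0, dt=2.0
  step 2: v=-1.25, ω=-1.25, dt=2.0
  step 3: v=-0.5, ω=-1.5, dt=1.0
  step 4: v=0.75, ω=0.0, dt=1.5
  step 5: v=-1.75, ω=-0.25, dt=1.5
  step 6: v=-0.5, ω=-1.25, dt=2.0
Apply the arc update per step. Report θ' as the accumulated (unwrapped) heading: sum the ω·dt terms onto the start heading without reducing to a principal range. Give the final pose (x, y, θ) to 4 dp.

(-0.3251, -4.8807, -3.7334)

step 1: θ'=3.1416 (straight) → pose (-0.5000, -5.0000, 3.1416)
step 2: θ'=0.6416 (R=1.0000) → pose (0.0985, -6.8011, 0.6416)
step 3: θ'=-0.8584 (R=0.3333) → pose (-0.3533, -6.7520, -0.8584)
step 4: θ'=-0.8584 (straight) → pose (0.3821, -7.6034, -0.8584)
step 5: θ'=-1.2334 (R=7.0000) → pose (-0.9257, -5.3450, -1.2334)
step 6: θ'=-3.7334 (R=0.4000) → pose (-0.3251, -4.8807, -3.7334)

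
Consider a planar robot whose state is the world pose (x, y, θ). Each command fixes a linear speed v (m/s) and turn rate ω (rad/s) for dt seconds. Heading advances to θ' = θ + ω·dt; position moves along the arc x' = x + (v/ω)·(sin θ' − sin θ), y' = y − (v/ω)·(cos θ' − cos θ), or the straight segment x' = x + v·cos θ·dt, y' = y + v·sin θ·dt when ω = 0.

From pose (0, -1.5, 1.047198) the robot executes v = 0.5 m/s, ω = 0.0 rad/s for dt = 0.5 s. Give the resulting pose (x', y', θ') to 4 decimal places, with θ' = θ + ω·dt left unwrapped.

(0.1250, -1.2835, 1.0472)

θ' = 1.0472 + 0.0·0.5 = 1.0472
ω = 0 → straight: x' = 0 + 0.5·cos(1.0472)·0.5 = 0.1250
y' = -1.5 + 0.5·sin(1.0472)·0.5 = -1.2835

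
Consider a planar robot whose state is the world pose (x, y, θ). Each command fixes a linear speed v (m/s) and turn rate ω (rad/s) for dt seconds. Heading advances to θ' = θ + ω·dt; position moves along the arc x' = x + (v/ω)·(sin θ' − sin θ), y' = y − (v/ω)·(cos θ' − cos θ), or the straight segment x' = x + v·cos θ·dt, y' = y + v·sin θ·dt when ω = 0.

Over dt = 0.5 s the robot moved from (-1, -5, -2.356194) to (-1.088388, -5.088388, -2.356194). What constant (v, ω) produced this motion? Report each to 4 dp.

Δθ = -2.356194 − -2.356194 = 0.000000
ω = Δθ/dt = 0.000000/0.5 = 0.0000
ω = 0 → v = (Δx·cos θ + Δy·sin θ)/dt = 0.2500

v = 0.2500, ω = 0.0000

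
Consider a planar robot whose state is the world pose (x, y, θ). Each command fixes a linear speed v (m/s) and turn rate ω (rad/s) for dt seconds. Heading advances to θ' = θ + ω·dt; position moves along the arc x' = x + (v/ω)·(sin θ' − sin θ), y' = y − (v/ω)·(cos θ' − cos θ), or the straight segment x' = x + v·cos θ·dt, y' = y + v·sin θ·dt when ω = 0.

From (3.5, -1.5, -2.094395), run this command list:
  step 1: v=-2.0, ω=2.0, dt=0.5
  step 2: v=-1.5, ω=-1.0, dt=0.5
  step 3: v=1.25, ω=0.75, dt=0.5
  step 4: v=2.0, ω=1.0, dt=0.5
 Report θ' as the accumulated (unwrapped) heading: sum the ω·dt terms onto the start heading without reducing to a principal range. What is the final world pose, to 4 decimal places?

(4.0173, -1.2471, -0.7194)

step 1: θ'=-1.0944 (R=-1.0000) → pose (3.5226, -0.5414, -1.0944)
step 2: θ'=-1.5944 (R=1.5000) → pose (3.3560, 0.1819, -1.5944)
step 3: θ'=-1.2194 (R=1.6667) → pose (3.4574, -0.4312, -1.2194)
step 4: θ'=-0.7194 (R=2.0000) → pose (4.0173, -1.2471, -0.7194)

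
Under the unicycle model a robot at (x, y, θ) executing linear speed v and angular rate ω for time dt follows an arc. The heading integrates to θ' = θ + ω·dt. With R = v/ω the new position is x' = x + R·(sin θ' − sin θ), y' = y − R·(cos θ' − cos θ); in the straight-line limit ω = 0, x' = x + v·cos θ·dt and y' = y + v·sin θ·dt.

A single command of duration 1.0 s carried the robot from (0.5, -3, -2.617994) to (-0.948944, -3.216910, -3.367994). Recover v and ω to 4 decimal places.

v = 1.5000, ω = -0.7500

Δθ = -3.367994 − -2.617994 = -0.750000
ω = Δθ/dt = -0.750000/1.0 = -0.7500
R = Δx/(sin θ' − sin θ) = -2.0000
v = R·ω = -2.0000·-0.7500 = 1.5000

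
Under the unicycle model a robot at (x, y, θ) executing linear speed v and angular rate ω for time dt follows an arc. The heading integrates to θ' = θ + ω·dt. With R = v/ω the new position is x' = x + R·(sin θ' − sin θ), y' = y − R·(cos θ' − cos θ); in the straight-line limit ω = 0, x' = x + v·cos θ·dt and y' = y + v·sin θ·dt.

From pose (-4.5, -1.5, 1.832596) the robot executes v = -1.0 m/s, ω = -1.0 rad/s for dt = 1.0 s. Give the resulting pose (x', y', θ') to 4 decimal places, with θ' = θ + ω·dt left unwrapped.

θ' = 1.8326 + -1.0·1.0 = 0.8326
R = v/ω = -1.0/-1.0 = 1.0000
x' = -4.5 + 1.0000·(sin 0.8326 − sin 1.8326) = -4.7262
y' = -1.5 − 1.0000·(cos 0.8326 − cos 1.8326) = -2.4318

(-4.7262, -2.4318, 0.8326)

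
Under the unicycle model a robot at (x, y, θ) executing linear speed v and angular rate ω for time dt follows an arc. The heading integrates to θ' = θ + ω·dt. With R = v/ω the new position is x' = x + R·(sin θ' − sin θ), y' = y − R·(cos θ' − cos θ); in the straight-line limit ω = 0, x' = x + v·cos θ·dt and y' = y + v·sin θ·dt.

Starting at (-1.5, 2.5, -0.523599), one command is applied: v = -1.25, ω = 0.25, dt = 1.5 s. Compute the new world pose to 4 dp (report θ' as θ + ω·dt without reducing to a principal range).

(-3.2597, 3.1148, -0.1486)

θ' = -0.5236 + 0.25·1.5 = -0.1486
R = v/ω = -1.25/0.25 = -5.0000
x' = -1.5 + -5.0000·(sin -0.1486 − sin -0.5236) = -3.2597
y' = 2.5 − -5.0000·(cos -0.1486 − cos -0.5236) = 3.1148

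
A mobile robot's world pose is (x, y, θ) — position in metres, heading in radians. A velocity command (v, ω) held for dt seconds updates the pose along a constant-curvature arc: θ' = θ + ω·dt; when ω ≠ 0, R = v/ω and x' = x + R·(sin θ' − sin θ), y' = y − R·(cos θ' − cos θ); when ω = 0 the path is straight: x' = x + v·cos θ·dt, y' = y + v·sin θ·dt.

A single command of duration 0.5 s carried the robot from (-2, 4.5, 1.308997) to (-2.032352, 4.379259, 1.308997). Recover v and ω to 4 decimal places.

Δθ = 1.308997 − 1.308997 = 0.000000
ω = Δθ/dt = 0.000000/0.5 = 0.0000
ω = 0 → v = (Δx·cos θ + Δy·sin θ)/dt = -0.2500

v = -0.2500, ω = 0.0000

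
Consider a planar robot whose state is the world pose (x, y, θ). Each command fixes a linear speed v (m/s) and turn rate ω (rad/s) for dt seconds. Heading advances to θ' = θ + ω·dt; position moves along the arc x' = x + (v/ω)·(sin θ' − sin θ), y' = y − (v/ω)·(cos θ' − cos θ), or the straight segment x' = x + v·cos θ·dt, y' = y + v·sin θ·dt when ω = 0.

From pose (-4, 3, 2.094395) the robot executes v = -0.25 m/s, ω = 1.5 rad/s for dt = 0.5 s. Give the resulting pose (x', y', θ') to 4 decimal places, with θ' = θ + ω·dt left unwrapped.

θ' = 2.0944 + 1.5·0.5 = 2.8444
R = v/ω = -0.25/1.5 = -0.1667
x' = -4 + -0.1667·(sin 2.8444 − sin 2.0944) = -3.9045
y' = 3 − -0.1667·(cos 2.8444 − cos 2.0944) = 2.9240

(-3.9045, 2.9240, 2.8444)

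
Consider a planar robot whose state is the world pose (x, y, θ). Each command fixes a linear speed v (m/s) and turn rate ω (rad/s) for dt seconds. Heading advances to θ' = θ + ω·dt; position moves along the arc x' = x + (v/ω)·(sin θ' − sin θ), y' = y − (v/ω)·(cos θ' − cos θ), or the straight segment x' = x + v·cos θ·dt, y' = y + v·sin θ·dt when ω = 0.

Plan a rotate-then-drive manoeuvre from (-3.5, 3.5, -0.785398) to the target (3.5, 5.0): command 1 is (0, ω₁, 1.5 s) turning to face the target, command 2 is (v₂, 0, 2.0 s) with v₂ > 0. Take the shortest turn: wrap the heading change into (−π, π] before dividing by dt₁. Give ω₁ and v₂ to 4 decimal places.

ω₁ = 0.6643, v₂ = 3.5795

heading to target = atan2(5−3.5, 3.5−-3.5) = 0.2111
Δθ = wrap(0.2111 − -0.7854) = 0.9965; ω₁ = Δθ/dt₁ = 0.6643
distance = √((3.5−-3.5)² + (5−3.5)²) = 7.1589; v₂ = distance/dt₂ = 3.5795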